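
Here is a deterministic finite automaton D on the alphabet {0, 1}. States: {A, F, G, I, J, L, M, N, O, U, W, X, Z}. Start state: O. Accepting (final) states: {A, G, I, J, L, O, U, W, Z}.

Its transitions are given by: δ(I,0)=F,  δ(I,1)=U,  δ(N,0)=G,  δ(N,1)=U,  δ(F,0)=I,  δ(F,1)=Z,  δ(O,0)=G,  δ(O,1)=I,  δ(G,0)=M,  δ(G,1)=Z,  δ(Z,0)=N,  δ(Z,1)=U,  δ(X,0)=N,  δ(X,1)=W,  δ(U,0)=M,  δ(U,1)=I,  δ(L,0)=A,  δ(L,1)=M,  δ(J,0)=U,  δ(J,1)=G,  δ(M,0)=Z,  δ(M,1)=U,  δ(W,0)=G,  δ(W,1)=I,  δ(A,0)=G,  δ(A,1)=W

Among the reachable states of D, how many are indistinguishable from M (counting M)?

3

Reachable states from the start: {F,G,I,M,N,O,U,Z}. Unreachable: {A,J,L,W,X} — drop them.
P0 = {G,I,O,U,Z} | {F,M,N}.
Split {G,I,O,U,Z} by δ(·,0) → {G,I,U,Z} and {O}.
The partition is now stable with 3 blocks: {G,I,U,Z} | {F,M,N} | {O}.
The equivalence class containing M is {F,M,N}, of size 3.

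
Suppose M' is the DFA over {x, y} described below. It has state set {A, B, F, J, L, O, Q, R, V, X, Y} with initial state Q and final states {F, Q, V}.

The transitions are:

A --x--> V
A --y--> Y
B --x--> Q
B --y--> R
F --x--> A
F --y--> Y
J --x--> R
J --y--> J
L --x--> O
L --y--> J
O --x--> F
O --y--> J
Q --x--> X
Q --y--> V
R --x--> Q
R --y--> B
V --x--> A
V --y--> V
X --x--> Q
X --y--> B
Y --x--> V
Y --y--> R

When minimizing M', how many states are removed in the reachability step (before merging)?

No path from Q leads to F, J, L, O; the other 7 states are all reachable.

4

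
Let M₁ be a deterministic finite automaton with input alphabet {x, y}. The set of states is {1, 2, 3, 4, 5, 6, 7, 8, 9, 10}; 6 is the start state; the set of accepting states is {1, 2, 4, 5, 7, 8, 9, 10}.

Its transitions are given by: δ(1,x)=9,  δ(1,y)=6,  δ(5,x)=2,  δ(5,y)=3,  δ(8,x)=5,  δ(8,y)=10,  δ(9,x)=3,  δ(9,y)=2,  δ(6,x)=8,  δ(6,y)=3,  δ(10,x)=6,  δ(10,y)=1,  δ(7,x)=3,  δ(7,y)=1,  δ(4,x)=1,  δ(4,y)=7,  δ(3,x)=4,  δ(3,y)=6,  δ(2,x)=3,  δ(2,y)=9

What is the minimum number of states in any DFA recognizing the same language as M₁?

5

Start with accepting vs non-accepting: {1,2,4,5,7,8,9,10} | {3,6}.
Split {1,2,4,5,7,8,9,10} by δ(·,x) → {1,4,5,8} and {2,7,9,10}.
Split {1,4,5,8} by δ(·,x) → {1,5} and {4,8}.
Split {2,7,9,10} by δ(·,y) → {2,9} and {7,10}.
The partition is now stable with 5 blocks: {1,5} | {3,6} | {2,9} | {4,8} | {7,10}.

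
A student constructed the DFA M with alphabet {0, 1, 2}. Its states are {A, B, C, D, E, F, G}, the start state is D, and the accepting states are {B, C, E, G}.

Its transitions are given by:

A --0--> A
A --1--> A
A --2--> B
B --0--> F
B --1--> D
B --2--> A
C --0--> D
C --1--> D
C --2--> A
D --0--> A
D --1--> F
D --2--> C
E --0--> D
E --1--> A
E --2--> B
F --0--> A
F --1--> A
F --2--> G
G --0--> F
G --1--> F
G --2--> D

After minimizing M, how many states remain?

2

Reachable states from the start: {A,B,C,D,F,G}. Unreachable: {E} — drop them.
P0 = {B,C,G} | {A,D,F}.
The partition is now stable with 2 blocks: {B,C,G} | {A,D,F}.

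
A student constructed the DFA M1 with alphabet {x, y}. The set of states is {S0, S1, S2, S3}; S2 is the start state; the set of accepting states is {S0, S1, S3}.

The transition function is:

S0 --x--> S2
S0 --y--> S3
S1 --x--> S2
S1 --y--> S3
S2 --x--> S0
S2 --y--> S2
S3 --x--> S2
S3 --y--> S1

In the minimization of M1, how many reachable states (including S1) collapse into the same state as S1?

Start with accepting vs non-accepting: {S0,S1,S3} | {S2}.
No further refinement is possible. Final partition (2 blocks): {S0,S1,S3} | {S2}.
State S1 belongs to the block {S0,S1,S3}, which has 3 states.

3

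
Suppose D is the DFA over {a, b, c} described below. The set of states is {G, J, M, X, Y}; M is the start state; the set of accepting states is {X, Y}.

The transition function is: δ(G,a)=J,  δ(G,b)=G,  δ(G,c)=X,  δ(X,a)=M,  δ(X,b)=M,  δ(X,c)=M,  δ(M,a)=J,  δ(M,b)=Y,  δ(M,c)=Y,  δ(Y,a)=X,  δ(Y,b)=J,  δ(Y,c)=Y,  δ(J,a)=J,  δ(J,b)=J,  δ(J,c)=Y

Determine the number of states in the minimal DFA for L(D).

4

States {G} cannot be reached from the start state, so discard them.
Initial partition by acceptance: {X,Y} | {J,M}.
On input a, block {X,Y} splits into {X} and {Y}.
Split {J,M} by δ(·,b) → {J} and {M}.
No further refinement is possible. Final partition (4 blocks): {X} | {J} | {Y} | {M}.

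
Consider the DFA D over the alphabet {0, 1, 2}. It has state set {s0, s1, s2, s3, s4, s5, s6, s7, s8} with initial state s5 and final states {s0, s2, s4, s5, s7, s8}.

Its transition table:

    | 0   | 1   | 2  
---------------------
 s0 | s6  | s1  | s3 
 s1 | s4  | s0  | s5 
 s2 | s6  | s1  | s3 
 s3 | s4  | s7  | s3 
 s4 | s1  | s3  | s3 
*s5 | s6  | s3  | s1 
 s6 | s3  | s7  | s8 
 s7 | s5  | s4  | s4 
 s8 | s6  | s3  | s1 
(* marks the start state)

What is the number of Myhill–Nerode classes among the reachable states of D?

Reachable states from the start: {s0,s1,s3,s4,s5,s6,s7,s8}. Unreachable: {s2} — drop them.
P0 = {s0,s4,s5,s7,s8} | {s1,s3,s6}.
On input 0, block {s0,s4,s5,s7,s8} splits into {s0,s4,s5,s8} and {s7}.
Split {s1,s3,s6} by δ(·,0) → {s1,s3} and {s6}.
Split {s0,s4,s5,s8} by δ(·,0) → {s0,s5,s8} and {s4}.
On input 1, block {s1,s3} splits into {s1} and {s3}.
Split {s0,s5,s8} by δ(·,1) → {s5,s8} and {s0}.
No further refinement is possible. Final partition (7 blocks): {s5,s8} | {s1} | {s7} | {s6} | {s4} | {s3} | {s0}.

7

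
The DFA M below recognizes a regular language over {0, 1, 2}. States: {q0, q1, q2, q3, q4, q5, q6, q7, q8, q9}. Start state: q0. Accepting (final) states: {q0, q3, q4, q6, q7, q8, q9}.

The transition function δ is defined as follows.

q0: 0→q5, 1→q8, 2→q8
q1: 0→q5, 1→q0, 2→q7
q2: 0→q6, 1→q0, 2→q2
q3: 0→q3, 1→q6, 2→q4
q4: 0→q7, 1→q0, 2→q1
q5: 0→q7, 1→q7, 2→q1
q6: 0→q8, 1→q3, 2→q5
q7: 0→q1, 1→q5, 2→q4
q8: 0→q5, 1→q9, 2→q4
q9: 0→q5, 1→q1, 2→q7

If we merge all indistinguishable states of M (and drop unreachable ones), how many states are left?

7

Reachable states from the start: {q0,q1,q4,q5,q7,q8,q9}. Unreachable: {q2,q3,q6} — drop them.
Start with accepting vs non-accepting: {q0,q4,q7,q8,q9} | {q1,q5}.
Split {q0,q4,q7,q8,q9} by δ(·,0) → {q0,q7,q8,q9} and {q4}.
On input 1, block {q0,q7,q8,q9} splits into {q0,q8} and {q7,q9}.
On input 1, block {q0,q8} splits into {q0} and {q8}.
On input 0, block {q1,q5} splits into {q1} and {q5}.
Refine {q7,q9} on symbol 0: members go to different blocks, giving {q7} and {q9}.
The partition is now stable with 7 blocks: {q0} | {q1} | {q4} | {q7} | {q8} | {q5} | {q9}.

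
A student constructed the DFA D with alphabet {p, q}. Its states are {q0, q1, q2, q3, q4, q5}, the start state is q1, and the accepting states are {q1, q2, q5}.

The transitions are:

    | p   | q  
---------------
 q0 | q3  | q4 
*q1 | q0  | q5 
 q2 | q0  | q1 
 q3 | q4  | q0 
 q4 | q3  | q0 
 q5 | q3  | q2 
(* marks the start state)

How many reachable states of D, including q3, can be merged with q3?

3

All states are reachable from the start state.
Start with accepting vs non-accepting: {q1,q2,q5} | {q0,q3,q4}.
The partition is now stable with 2 blocks: {q1,q2,q5} | {q0,q3,q4}.
The equivalence class containing q3 is {q0,q3,q4}, of size 3.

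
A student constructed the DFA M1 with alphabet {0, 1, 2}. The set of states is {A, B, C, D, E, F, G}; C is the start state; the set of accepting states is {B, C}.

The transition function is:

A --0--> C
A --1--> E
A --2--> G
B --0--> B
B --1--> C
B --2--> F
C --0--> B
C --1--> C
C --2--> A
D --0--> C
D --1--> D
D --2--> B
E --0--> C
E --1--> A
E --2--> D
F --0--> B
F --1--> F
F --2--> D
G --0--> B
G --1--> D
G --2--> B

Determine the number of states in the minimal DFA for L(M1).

Initial partition by acceptance: {B,C} | {A,D,E,F,G}.
Split {A,D,E,F,G} by δ(·,2) → {A,E,F} and {D,G}.
The partition is now stable with 3 blocks: {B,C} | {A,E,F} | {D,G}.

3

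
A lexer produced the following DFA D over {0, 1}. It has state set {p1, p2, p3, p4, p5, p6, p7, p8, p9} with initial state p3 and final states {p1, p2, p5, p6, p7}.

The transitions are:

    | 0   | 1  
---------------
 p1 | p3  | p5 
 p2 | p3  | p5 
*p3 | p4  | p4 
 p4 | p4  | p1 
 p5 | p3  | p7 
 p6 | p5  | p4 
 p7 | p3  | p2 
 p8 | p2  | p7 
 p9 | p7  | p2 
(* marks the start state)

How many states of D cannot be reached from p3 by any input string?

Starting at p3 and following transitions, the reachable set is {p1, p2, p3, p4, p5, p7}. That leaves p6, p8, p9 unreachable — 3 in total.

3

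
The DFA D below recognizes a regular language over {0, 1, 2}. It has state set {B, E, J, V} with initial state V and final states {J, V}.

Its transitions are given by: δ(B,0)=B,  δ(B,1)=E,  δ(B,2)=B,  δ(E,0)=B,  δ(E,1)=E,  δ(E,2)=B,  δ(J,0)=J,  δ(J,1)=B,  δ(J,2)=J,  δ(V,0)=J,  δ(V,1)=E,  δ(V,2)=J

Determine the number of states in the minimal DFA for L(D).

2

Initial partition by acceptance: {J,V} | {B,E}.
Stable partition: {J,V} | {B,E} — 2 equivalence classes.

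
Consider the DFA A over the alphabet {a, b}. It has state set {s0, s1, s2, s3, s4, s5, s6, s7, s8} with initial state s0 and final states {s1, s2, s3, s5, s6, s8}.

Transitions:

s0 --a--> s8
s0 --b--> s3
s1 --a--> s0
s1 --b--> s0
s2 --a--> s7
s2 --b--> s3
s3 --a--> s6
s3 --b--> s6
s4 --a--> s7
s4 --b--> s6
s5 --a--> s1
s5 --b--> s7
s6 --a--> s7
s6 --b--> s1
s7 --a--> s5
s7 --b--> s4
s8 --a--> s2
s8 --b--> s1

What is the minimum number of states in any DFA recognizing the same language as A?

9

P0 = {s1,s2,s3,s5,s6,s8} | {s0,s4,s7}.
Split {s1,s2,s3,s5,s6,s8} by δ(·,a) → {s1,s2,s6} and {s3,s5,s8}.
On input b, block {s1,s2,s6} splits into {s1} and {s2} and {s6}.
On input a, block {s0,s4,s7} splits into {s0,s7} and {s4}.
On input b, block {s0,s7} splits into {s0} and {s7}.
Refine {s3,s5,s8} on symbol a: members go to different blocks, giving {s3} and {s5} and {s8}.
The partition is now stable with 9 blocks: {s1} | {s0} | {s3} | {s2} | {s6} | {s4} | {s7} | {s5} | {s8}.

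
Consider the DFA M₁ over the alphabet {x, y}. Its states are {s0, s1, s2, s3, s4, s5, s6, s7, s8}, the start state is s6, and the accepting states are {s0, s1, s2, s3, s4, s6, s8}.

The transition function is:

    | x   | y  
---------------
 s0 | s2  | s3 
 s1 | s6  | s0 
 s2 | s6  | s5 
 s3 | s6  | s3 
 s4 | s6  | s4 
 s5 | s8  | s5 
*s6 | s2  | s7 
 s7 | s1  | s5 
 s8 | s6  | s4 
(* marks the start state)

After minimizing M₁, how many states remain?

Every state is reachable, so we keep all 9.
Initial partition by acceptance: {s0,s1,s2,s3,s4,s6,s8} | {s5,s7}.
Refine {s0,s1,s2,s3,s4,s6,s8} on symbol y: members go to different blocks, giving {s0,s1,s3,s4,s8} and {s2,s6}.
The partition is now stable with 3 blocks: {s0,s1,s3,s4,s8} | {s5,s7} | {s2,s6}.

3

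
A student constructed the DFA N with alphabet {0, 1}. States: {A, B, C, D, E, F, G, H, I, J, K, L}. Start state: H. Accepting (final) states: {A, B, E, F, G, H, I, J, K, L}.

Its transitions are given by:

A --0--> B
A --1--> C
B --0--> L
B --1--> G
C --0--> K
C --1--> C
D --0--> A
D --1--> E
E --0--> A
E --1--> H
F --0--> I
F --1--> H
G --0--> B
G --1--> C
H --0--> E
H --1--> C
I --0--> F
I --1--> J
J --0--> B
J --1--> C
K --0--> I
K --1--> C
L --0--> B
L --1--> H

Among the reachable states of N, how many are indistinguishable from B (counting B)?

States {D} cannot be reached from the start state, so discard them.
P0 = {A,B,E,F,G,H,I,J,K,L} | {C}.
Split {A,B,E,F,G,H,I,J,K,L} by δ(·,1) → {A,G,H,J,K} and {B,E,F,I,L}.
Split {B,E,F,I,L} by δ(·,0) → {B,F,I,L} and {E}.
Split {A,G,H,J,K} by δ(·,0) → {A,G,J,K} and {H}.
Split {B,F,I,L} by δ(·,1) → {B,I} and {F,L}.
No further refinement is possible. Final partition (6 blocks): {A,G,J,K} | {C} | {B,I} | {E} | {H} | {F,L}.
State B belongs to the block {B,I}, which has 2 states.

2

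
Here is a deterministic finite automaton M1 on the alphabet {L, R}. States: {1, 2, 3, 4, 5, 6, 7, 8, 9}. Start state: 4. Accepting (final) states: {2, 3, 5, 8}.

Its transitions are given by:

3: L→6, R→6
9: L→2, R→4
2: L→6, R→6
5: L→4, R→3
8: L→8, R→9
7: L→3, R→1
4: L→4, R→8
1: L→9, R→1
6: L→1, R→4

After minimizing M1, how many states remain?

States {3,5,7} cannot be reached from the start state, so discard them.
P0 = {2,8} | {1,4,6,9}.
On input L, block {2,8} splits into {2} and {8}.
On input L, block {1,4,6,9} splits into {1,4,6} and {9}.
Split {1,4,6} by δ(·,L) → {4,6} and {1}.
Split {4,6} by δ(·,L) → {4} and {6}.
Stable partition: {2} | {4} | {8} | {9} | {1} | {6} — 6 equivalence classes.

6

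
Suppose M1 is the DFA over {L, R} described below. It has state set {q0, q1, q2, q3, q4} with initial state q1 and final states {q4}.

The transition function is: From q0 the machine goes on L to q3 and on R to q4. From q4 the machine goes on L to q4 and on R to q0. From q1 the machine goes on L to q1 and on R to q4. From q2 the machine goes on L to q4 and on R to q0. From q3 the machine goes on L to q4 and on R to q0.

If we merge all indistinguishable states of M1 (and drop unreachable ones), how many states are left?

Reachable states from the start: {q0,q1,q3,q4}. Unreachable: {q2} — drop them.
Initial partition by acceptance: {q4} | {q0,q1,q3}.
Split {q0,q1,q3} by δ(·,L) → {q0,q1} and {q3}.
Split {q0,q1} by δ(·,L) → {q0} and {q1}.
No further refinement is possible. Final partition (4 blocks): {q4} | {q0} | {q3} | {q1}.

4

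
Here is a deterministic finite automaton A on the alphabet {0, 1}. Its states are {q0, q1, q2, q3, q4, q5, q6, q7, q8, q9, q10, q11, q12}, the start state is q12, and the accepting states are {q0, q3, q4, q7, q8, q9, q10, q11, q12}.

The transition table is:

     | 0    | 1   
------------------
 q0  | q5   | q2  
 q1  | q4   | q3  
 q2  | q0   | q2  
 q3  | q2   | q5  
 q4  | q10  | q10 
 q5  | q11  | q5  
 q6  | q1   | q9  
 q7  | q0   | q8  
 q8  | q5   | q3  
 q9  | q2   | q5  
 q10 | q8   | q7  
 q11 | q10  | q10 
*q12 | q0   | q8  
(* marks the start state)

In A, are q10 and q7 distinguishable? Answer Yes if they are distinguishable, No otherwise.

Yes

Reachable states from the start: {q0,q2,q3,q5,q7,q8,q10,q11,q12}. Unreachable: {q1,q4,q6,q9} — drop them.
Start with accepting vs non-accepting: {q0,q3,q7,q8,q10,q11,q12} | {q2,q5}.
On input 0, block {q0,q3,q7,q8,q10,q11,q12} splits into {q7,q10,q11,q12} and {q0,q3,q8}.
Split {q7,q10,q11,q12} by δ(·,0) → {q7,q10,q12} and {q11}.
On input 1, block {q7,q10,q12} splits into {q7,q12} and {q10}.
Split {q2,q5} by δ(·,0) → {q2} and {q5}.
On input 0, block {q0,q3,q8} splits into {q0,q8} and {q3}.
Refine {q0,q8} on symbol 1: members go to different blocks, giving {q0} and {q8}.
No further refinement is possible. Final partition (8 blocks): {q7,q12} | {q2} | {q0} | {q11} | {q10} | {q5} | {q3} | {q8}.
q10 and q7 end up in different blocks, so they are distinguishable. For instance, the string '01' is accepted from only q10.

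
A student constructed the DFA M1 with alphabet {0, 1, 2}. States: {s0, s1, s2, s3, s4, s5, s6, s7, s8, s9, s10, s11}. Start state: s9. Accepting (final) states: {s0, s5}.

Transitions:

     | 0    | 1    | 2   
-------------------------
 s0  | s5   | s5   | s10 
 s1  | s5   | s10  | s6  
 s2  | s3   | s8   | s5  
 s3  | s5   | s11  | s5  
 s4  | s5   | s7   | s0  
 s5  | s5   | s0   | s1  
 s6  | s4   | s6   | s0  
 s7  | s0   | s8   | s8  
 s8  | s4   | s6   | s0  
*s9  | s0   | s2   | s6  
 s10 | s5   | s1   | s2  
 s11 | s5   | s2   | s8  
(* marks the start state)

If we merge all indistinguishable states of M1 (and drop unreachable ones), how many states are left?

Every state is reachable, so we keep all 12.
Start with accepting vs non-accepting: {s0,s5} | {s1,s2,s3,s4,s6,s7,s8,s9,s10,s11}.
On input 0, block {s1,s2,s3,s4,s6,s7,s8,s9,s10,s11} splits into {s1,s3,s4,s7,s9,s10,s11} and {s2,s6,s8}.
Refine {s1,s3,s4,s7,s9,s10,s11} on symbol 1: members go to different blocks, giving {s1,s3,s4,s10} and {s7,s9,s11}.
On input 1, block {s1,s3,s4,s10} splits into {s1,s10} and {s3,s4}.
Stable partition: {s0,s5} | {s1,s10} | {s2,s6,s8} | {s7,s9,s11} | {s3,s4} — 5 equivalence classes.

5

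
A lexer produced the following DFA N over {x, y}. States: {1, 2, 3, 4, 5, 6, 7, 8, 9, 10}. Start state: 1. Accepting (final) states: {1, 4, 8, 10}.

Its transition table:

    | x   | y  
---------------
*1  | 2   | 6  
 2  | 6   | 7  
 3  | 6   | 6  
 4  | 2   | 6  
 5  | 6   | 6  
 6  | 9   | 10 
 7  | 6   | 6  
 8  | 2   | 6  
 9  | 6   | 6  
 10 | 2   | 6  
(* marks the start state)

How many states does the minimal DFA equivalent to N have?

4

Reachable states from the start: {1,2,6,7,9,10}. Unreachable: {3,4,5,8} — drop them.
P0 = {1,10} | {2,6,7,9}.
On input y, block {2,6,7,9} splits into {2,7,9} and {6}.
On input y, block {2,7,9} splits into {7,9} and {2}.
The partition is now stable with 4 blocks: {1,10} | {7,9} | {6} | {2}.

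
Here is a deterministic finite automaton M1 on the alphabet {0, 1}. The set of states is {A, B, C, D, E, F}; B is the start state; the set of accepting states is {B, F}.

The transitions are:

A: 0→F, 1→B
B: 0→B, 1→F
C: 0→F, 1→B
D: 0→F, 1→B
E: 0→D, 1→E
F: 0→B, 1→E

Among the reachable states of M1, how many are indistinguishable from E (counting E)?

States {A,C} cannot be reached from the start state, so discard them.
Start with accepting vs non-accepting: {B,F} | {D,E}.
Split {B,F} by δ(·,1) → {B} and {F}.
Split {D,E} by δ(·,0) → {D} and {E}.
Stable partition: {B} | {D} | {F} | {E} — 4 equivalence classes.
The equivalence class containing E is {E}, of size 1.

1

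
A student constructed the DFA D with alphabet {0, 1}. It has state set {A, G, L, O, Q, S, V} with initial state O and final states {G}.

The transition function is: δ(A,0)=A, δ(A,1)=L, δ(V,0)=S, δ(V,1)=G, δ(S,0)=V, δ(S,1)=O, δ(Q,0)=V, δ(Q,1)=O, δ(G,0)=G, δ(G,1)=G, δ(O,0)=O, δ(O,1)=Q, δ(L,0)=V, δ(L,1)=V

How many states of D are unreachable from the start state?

2

No path from O leads to A, L; the other 5 states are all reachable.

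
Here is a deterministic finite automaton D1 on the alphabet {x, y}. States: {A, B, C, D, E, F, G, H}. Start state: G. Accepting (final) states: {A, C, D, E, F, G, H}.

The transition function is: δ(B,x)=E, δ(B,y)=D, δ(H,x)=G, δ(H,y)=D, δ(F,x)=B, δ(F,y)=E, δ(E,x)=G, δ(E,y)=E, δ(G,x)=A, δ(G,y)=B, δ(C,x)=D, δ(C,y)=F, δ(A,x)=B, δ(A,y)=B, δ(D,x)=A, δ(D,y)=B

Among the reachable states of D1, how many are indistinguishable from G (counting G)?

2

First remove the unreachable states {C,F,H}; 5 states remain.
Initial partition by acceptance: {A,D,E,G} | {B}.
Refine {A,D,E,G} on symbol x: members go to different blocks, giving {D,E,G} and {A}.
Refine {D,E,G} on symbol x: members go to different blocks, giving {D,G} and {E}.
No further refinement is possible. Final partition (4 blocks): {D,G} | {B} | {A} | {E}.
The equivalence class containing G is {D,G}, of size 2.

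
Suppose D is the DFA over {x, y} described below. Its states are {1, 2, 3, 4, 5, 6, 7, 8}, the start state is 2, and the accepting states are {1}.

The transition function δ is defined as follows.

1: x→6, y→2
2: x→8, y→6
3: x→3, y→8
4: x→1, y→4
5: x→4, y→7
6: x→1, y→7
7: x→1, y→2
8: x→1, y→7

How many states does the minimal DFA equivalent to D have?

4

Reachable states from the start: {1,2,6,7,8}. Unreachable: {3,4,5} — drop them.
Initial partition by acceptance: {1} | {2,6,7,8}.
On input x, block {2,6,7,8} splits into {6,7,8} and {2}.
Refine {6,7,8} on symbol y: members go to different blocks, giving {6,8} and {7}.
No further refinement is possible. Final partition (4 blocks): {1} | {6,8} | {2} | {7}.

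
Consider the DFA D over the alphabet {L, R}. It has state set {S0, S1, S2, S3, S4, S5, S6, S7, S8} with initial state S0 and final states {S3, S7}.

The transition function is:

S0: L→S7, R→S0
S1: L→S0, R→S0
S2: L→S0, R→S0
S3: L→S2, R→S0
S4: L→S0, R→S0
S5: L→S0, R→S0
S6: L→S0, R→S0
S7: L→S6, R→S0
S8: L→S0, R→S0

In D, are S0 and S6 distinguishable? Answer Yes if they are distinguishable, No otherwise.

States {S1,S2,S3,S4,S5,S8} cannot be reached from the start state, so discard them.
Start with accepting vs non-accepting: {S7} | {S0,S6}.
Split {S0,S6} by δ(·,L) → {S0} and {S6}.
Stable partition: {S7} | {S0} | {S6} — 3 equivalence classes.
S0 and S6 end up in different blocks, so they are distinguishable. For instance, the string 'L' is accepted from only S0.

Yes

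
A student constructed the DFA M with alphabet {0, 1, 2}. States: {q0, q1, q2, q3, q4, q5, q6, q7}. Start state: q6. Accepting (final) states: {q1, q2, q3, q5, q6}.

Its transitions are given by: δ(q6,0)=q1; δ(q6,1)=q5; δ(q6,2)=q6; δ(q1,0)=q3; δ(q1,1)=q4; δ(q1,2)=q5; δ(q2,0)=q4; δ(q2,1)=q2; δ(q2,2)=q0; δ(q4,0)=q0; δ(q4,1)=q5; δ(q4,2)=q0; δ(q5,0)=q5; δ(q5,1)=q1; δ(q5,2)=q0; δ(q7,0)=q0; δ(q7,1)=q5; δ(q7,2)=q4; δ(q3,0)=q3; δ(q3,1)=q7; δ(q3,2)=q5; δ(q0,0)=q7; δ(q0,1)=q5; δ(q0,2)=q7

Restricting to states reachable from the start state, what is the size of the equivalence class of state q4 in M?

3

Reachable states from the start: {q0,q1,q3,q4,q5,q6,q7}. Unreachable: {q2} — drop them.
Start with accepting vs non-accepting: {q1,q3,q5,q6} | {q0,q4,q7}.
Refine {q1,q3,q5,q6} on symbol 1: members go to different blocks, giving {q1,q3} and {q5,q6}.
On input 0, block {q5,q6} splits into {q5} and {q6}.
The partition is now stable with 4 blocks: {q1,q3} | {q0,q4,q7} | {q5} | {q6}.
The equivalence class containing q4 is {q0,q4,q7}, of size 3.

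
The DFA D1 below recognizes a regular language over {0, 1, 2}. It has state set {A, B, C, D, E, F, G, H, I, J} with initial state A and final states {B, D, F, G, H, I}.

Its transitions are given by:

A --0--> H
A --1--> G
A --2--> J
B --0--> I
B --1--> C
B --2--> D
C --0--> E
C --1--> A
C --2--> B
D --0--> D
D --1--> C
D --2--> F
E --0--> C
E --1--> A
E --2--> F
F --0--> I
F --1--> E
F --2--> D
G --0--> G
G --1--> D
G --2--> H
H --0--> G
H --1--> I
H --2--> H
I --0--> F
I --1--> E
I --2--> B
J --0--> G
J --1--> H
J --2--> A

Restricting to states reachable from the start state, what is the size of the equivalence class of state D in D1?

4

Initial partition by acceptance: {B,D,F,G,H,I} | {A,C,E,J}.
Split {B,D,F,G,H,I} by δ(·,1) → {B,D,F,I} and {G,H}.
On input 0, block {A,C,E,J} splits into {A,J} and {C,E}.
Stable partition: {B,D,F,I} | {A,J} | {G,H} | {C,E} — 4 equivalence classes.
The equivalence class containing D is {B,D,F,I}, of size 4.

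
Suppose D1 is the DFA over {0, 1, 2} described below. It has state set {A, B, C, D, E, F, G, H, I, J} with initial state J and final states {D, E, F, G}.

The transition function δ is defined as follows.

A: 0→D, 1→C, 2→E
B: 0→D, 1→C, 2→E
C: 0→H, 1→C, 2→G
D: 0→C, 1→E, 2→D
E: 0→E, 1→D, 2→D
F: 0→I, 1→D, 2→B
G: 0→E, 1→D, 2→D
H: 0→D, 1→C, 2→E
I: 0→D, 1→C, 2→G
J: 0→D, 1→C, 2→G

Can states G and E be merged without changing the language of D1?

First remove the unreachable states {A,B,F,I}; 6 states remain.
P0 = {D,E,G} | {C,H,J}.
On input 0, block {D,E,G} splits into {E,G} and {D}.
Split {C,H,J} by δ(·,0) → {H,J} and {C}.
The partition is now stable with 4 blocks: {E,G} | {H,J} | {D} | {C}.
G and E lie in the same block of the stable partition, so they are equivalent — no string distinguishes them.

Yes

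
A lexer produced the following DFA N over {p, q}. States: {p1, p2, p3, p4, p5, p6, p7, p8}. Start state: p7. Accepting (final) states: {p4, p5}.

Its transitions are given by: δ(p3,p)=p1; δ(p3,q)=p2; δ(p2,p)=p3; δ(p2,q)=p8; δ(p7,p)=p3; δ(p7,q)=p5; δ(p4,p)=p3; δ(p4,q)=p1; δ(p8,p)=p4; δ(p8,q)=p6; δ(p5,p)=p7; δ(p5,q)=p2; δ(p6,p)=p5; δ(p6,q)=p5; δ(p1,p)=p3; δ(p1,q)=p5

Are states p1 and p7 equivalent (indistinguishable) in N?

All states are reachable from the start state.
Start with accepting vs non-accepting: {p4,p5} | {p1,p2,p3,p6,p7,p8}.
On input p, block {p1,p2,p3,p6,p7,p8} splits into {p1,p2,p3,p7} and {p6,p8}.
Split {p1,p2,p3,p7} by δ(·,q) → {p1,p7} and {p2} and {p3}.
On input p, block {p4,p5} splits into {p4} and {p5}.
On input p, block {p6,p8} splits into {p6} and {p8}.
No further refinement is possible. Final partition (7 blocks): {p4} | {p1,p7} | {p6} | {p2} | {p3} | {p5} | {p8}.
p1 and p7 lie in the same block of the stable partition, so they are equivalent — no string distinguishes them.

Yes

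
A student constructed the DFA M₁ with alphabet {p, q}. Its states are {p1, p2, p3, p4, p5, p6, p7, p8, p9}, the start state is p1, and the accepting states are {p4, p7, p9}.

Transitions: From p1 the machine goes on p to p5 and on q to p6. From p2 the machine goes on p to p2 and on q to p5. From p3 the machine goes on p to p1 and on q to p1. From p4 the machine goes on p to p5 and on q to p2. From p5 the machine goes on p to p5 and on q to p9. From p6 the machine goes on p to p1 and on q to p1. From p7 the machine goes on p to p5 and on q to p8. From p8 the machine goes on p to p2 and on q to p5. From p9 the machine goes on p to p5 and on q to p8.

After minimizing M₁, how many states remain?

5

First remove the unreachable states {p3,p4,p7}; 6 states remain.
P0 = {p9} | {p1,p2,p5,p6,p8}.
Split {p1,p2,p5,p6,p8} by δ(·,q) → {p1,p2,p6,p8} and {p5}.
Split {p1,p2,p6,p8} by δ(·,p) → {p2,p6,p8} and {p1}.
Split {p2,p6,p8} by δ(·,p) → {p2,p8} and {p6}.
No further refinement is possible. Final partition (5 blocks): {p9} | {p2,p8} | {p5} | {p1} | {p6}.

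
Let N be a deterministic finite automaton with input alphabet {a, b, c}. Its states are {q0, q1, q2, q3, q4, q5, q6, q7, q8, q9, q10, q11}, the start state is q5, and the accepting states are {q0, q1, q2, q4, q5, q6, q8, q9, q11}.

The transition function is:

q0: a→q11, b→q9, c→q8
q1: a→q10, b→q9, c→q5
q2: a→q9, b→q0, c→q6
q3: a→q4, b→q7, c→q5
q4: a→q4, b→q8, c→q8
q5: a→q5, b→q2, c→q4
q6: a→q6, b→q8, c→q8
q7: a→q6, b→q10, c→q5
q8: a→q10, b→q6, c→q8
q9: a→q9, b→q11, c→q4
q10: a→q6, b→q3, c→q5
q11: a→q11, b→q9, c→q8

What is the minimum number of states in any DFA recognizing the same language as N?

Reachable states from the start: {q0,q2,q3,q4,q5,q6,q7,q8,q9,q10,q11}. Unreachable: {q1} — drop them.
Initial partition by acceptance: {q0,q2,q4,q5,q6,q8,q9,q11} | {q3,q7,q10}.
Refine {q0,q2,q4,q5,q6,q8,q9,q11} on symbol a: members go to different blocks, giving {q0,q2,q4,q5,q6,q9,q11} and {q8}.
Split {q0,q2,q4,q5,q6,q9,q11} by δ(·,b) → {q0,q2,q5,q9,q11} and {q4,q6}.
Refine {q0,q2,q5,q9,q11} on symbol c: members go to different blocks, giving {q2,q5,q9} and {q0,q11}.
Refine {q2,q5,q9} on symbol b: members go to different blocks, giving {q2,q9} and {q5}.
Stable partition: {q2,q9} | {q3,q7,q10} | {q8} | {q4,q6} | {q0,q11} | {q5} — 6 equivalence classes.

6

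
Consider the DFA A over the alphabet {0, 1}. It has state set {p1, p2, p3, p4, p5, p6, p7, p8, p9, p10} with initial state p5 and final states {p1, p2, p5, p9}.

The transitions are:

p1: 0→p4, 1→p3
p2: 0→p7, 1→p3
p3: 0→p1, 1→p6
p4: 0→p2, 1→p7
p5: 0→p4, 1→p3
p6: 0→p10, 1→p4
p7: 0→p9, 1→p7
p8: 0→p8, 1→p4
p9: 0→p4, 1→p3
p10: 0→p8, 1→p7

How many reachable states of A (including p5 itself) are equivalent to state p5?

All states are reachable from the start state.
Start with accepting vs non-accepting: {p1,p2,p5,p9} | {p3,p4,p6,p7,p8,p10}.
Refine {p3,p4,p6,p7,p8,p10} on symbol 0: members go to different blocks, giving {p3,p4,p7} and {p6,p8,p10}.
On input 1, block {p3,p4,p7} splits into {p4,p7} and {p3}.
The partition is now stable with 4 blocks: {p1,p2,p5,p9} | {p4,p7} | {p6,p8,p10} | {p3}.
The equivalence class containing p5 is {p1,p2,p5,p9}, of size 4.

4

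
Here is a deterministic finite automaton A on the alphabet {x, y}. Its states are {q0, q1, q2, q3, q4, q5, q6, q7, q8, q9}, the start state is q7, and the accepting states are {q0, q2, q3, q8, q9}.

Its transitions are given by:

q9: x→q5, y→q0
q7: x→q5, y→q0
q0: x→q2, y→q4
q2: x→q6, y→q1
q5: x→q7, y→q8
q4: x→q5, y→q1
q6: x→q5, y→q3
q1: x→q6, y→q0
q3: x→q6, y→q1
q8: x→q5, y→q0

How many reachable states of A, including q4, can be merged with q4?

States {q9} cannot be reached from the start state, so discard them.
P0 = {q0,q2,q3,q8} | {q1,q4,q5,q6,q7}.
Split {q0,q2,q3,q8} by δ(·,x) → {q2,q3,q8} and {q0}.
On input y, block {q2,q3,q8} splits into {q2,q3} and {q8}.
On input y, block {q1,q4,q5,q6,q7} splits into {q1,q7} and {q4} and {q5} and {q6}.
Split {q1,q7} by δ(·,x) → {q1} and {q7}.
No further refinement is possible. Final partition (8 blocks): {q2,q3} | {q1} | {q0} | {q8} | {q4} | {q5} | {q6} | {q7}.
The equivalence class containing q4 is {q4}, of size 1.

1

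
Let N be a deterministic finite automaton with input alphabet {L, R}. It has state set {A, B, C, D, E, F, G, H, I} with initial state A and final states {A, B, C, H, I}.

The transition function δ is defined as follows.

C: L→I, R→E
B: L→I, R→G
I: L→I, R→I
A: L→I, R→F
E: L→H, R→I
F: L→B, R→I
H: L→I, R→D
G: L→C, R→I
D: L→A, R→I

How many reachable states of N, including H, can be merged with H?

4

Initial partition by acceptance: {A,B,C,H,I} | {D,E,F,G}.
Refine {A,B,C,H,I} on symbol R: members go to different blocks, giving {A,B,C,H} and {I}.
No further refinement is possible. Final partition (3 blocks): {A,B,C,H} | {D,E,F,G} | {I}.
State H belongs to the block {A,B,C,H}, which has 4 states.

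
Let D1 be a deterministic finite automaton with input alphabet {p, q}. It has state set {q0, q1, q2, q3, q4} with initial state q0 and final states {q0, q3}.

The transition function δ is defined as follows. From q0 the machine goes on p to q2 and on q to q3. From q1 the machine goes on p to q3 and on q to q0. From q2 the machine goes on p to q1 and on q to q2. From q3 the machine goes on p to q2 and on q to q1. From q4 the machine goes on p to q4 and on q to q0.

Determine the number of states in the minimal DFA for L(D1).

First remove the unreachable states {q4}; 4 states remain.
Initial partition by acceptance: {q0,q3} | {q1,q2}.
On input q, block {q0,q3} splits into {q0} and {q3}.
Refine {q1,q2} on symbol p: members go to different blocks, giving {q1} and {q2}.
The partition is now stable with 4 blocks: {q0} | {q1} | {q3} | {q2}.

4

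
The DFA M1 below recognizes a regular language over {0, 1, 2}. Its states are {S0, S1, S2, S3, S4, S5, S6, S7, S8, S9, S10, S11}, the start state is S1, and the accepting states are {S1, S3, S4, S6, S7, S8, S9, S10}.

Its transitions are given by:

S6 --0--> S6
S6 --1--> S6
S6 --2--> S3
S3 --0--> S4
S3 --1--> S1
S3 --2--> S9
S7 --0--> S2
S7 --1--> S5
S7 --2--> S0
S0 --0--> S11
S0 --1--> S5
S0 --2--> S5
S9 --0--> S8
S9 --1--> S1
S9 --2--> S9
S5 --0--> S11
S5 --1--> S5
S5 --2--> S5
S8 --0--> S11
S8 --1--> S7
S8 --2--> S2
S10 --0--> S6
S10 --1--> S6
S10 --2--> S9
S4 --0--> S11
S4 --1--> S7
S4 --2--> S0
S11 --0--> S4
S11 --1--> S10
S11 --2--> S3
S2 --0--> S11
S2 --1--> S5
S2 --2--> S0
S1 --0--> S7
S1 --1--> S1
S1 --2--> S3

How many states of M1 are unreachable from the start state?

0

A breadth-first search from the start state visits every state.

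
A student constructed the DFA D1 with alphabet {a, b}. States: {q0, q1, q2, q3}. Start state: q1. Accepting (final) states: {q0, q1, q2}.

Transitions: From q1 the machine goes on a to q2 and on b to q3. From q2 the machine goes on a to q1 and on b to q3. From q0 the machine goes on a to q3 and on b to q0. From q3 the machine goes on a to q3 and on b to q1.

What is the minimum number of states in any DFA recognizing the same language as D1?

2

Reachable states from the start: {q1,q2,q3}. Unreachable: {q0} — drop them.
Start with accepting vs non-accepting: {q1,q2} | {q3}.
No further refinement is possible. Final partition (2 blocks): {q1,q2} | {q3}.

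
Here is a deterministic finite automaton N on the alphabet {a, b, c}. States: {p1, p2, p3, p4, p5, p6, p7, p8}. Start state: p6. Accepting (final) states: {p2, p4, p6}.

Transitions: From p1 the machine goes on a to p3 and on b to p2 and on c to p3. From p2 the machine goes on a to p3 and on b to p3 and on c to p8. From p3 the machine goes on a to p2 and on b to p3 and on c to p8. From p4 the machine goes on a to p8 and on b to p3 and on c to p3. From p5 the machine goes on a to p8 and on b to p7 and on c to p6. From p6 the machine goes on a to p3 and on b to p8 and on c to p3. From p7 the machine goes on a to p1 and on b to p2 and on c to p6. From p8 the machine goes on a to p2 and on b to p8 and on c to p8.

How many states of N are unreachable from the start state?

4

No path from p6 leads to p1, p4, p5, p7; the other 4 states are all reachable.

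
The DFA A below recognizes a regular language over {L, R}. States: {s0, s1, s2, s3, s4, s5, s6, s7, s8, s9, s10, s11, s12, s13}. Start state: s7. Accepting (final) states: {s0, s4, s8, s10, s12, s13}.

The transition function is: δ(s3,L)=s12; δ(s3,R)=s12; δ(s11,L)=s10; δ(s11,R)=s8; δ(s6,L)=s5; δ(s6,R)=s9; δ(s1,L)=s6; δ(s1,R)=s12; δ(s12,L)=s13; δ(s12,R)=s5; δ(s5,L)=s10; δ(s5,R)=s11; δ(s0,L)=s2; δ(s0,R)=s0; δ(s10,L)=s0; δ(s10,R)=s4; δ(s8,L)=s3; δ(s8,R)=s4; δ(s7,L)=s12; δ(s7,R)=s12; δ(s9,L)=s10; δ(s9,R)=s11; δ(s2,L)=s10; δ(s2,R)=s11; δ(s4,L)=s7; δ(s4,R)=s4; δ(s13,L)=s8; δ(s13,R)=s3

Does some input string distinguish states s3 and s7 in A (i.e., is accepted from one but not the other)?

First remove the unreachable states {s1,s6,s9}; 11 states remain.
Initial partition by acceptance: {s0,s4,s8,s10,s12,s13} | {s2,s3,s5,s7,s11}.
Split {s0,s4,s8,s10,s12,s13} by δ(·,L) → {s0,s4,s8} and {s10,s12,s13}.
Split {s2,s3,s5,s7,s11} by δ(·,R) → {s2,s5} and {s3,s7} and {s11}.
Split {s0,s4,s8} by δ(·,L) → {s4,s8} and {s0}.
Split {s10,s12,s13} by δ(·,L) → {s10} and {s12} and {s13}.
Stable partition: {s4,s8} | {s2,s5} | {s10} | {s3,s7} | {s11} | {s0} | {s12} | {s13} — 8 equivalence classes.
s3 and s7 lie in the same block of the stable partition, so they are equivalent — no string distinguishes them.

No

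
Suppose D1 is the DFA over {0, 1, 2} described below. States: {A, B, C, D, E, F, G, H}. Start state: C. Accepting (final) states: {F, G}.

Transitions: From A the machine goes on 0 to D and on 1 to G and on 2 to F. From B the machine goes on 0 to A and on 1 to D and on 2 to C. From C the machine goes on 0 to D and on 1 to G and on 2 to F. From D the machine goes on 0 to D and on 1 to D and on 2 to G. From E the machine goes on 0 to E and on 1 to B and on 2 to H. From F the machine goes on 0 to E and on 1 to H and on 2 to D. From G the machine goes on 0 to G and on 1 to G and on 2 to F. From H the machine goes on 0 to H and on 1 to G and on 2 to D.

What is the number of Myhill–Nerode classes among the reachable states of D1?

7

All states are reachable from the start state.
Initial partition by acceptance: {F,G} | {A,B,C,D,E,H}.
On input 0, block {F,G} splits into {F} and {G}.
Split {A,B,C,D,E,H} by δ(·,1) → {A,C,H} and {B,D,E}.
Split {A,C,H} by δ(·,0) → {A,C} and {H}.
Refine {B,D,E} on symbol 0: members go to different blocks, giving {D,E} and {B}.
On input 1, block {D,E} splits into {D} and {E}.
Stable partition: {F} | {A,C} | {G} | {D} | {H} | {B} | {E} — 7 equivalence classes.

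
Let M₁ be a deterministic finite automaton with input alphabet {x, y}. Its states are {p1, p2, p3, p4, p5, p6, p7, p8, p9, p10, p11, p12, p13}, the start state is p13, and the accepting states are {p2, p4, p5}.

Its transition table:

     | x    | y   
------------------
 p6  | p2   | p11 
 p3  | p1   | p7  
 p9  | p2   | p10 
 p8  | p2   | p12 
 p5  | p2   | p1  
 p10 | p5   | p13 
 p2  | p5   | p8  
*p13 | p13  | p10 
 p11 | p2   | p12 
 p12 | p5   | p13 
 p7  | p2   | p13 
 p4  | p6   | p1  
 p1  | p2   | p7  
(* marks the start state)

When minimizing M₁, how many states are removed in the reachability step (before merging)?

5

Starting at p13 and following transitions, the reachable set is {p1, p2, p5, p7, p8, p10, p12, p13}. That leaves p3, p4, p6, p9, p11 unreachable — 5 in total.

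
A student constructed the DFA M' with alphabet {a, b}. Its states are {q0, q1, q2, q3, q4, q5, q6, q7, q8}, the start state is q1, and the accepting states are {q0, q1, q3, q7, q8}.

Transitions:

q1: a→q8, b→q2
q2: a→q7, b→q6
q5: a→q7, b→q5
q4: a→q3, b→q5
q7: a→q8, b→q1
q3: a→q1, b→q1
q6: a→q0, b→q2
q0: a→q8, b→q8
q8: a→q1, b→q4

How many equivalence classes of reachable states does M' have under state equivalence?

P0 = {q0,q1,q3,q7,q8} | {q2,q4,q5,q6}.
Refine {q0,q1,q3,q7,q8} on symbol b: members go to different blocks, giving {q0,q3,q7} and {q1,q8}.
No further refinement is possible. Final partition (3 blocks): {q0,q3,q7} | {q2,q4,q5,q6} | {q1,q8}.

3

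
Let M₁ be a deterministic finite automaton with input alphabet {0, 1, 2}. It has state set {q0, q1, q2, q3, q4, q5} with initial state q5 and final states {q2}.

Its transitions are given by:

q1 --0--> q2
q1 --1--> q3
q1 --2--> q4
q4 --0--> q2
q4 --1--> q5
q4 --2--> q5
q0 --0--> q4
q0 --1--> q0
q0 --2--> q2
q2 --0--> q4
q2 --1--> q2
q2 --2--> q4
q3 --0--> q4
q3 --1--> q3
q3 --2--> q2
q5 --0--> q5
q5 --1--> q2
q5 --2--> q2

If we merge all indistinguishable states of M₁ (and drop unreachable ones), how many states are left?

Reachable states from the start: {q2,q4,q5}. Unreachable: {q0,q1,q3} — drop them.
P0 = {q2} | {q4,q5}.
Split {q4,q5} by δ(·,0) → {q4} and {q5}.
No further refinement is possible. Final partition (3 blocks): {q2} | {q4} | {q5}.

3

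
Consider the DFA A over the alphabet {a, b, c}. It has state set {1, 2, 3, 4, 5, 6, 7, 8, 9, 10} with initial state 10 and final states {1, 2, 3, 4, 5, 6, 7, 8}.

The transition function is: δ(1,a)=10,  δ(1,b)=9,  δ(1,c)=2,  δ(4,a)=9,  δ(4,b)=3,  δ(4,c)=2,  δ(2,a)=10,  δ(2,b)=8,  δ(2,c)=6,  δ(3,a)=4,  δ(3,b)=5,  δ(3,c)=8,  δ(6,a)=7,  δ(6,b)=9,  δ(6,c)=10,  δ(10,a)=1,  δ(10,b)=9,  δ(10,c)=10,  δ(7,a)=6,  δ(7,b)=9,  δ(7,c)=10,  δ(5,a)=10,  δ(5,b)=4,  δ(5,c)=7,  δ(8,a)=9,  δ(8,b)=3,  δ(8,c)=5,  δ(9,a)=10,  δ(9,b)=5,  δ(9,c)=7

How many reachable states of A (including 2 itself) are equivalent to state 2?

2

All states are reachable from the start state.
Initial partition by acceptance: {1,2,3,4,5,6,7,8} | {9,10}.
Split {1,2,3,4,5,6,7,8} by δ(·,a) → {1,2,4,5,8} and {3,6,7}.
Refine {1,2,4,5,8} on symbol b: members go to different blocks, giving {2,5} and {4,8} and {1}.
On input a, block {9,10} splits into {9} and {10}.
On input a, block {3,6,7} splits into {6,7} and {3}.
The partition is now stable with 7 blocks: {2,5} | {9} | {6,7} | {4,8} | {1} | {10} | {3}.
The equivalence class containing 2 is {2,5}, of size 2.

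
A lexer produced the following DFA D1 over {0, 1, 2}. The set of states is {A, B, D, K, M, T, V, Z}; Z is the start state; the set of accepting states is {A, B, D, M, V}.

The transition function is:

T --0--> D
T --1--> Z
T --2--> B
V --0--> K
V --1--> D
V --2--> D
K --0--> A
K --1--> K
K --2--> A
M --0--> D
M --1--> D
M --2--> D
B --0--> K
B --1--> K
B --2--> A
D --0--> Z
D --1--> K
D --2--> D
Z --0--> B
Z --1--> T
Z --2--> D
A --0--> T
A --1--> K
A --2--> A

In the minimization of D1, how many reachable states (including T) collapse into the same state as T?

Reachable states from the start: {A,B,D,K,T,Z}. Unreachable: {M,V} — drop them.
Start with accepting vs non-accepting: {A,B,D} | {K,T,Z}.
No further refinement is possible. Final partition (2 blocks): {A,B,D} | {K,T,Z}.
State T belongs to the block {K,T,Z}, which has 3 states.

3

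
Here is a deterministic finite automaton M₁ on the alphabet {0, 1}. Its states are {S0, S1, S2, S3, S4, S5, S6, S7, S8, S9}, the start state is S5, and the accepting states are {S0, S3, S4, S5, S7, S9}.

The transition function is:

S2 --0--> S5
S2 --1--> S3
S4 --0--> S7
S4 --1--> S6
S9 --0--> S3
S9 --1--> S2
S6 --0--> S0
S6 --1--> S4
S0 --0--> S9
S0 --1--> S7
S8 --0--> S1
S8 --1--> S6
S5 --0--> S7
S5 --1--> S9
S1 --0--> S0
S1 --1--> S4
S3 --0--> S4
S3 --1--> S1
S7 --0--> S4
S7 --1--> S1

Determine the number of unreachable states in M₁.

Starting at S5 and following transitions, the reachable set is {S0, S1, S2, S3, S4, S5, S6, S7, S9}. That leaves S8 unreachable — 1 in total.

1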